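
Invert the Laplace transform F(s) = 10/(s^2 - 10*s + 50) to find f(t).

f(t) = 2*exp(5*t)*sin(5*t)

Rewrite the denominator: s^2 - 10*s + 50 = (s - 5)^2 + 25.
The form in (s - 5) signals a first-shifting-theorem factor e^(5t).
Since L{sin(5t)} = 5/(s^2 + 25), the inverse is e^(5*t)*sin(5*t), scaled by 2.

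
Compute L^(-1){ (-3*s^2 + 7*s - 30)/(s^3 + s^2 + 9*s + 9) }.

2*sin(3*t) + cos(3*t) - 4*exp(-t)

Factor the denominator: s^3 + s^2 + 9*s + 9 = (s + 1)*(s^2 + 9).
Partial fraction decomposition gives [-4/(s + 1)] + [s/(s^2 + 9)] + [6/(s^2 + 9)].
Invert each term: -4/(s + 1) ↔ -4e^(-t); 1·s/(s^2 + 9) ↔ cos(3t); 2·3/(s^2 + 9) ↔ 2sin(3t).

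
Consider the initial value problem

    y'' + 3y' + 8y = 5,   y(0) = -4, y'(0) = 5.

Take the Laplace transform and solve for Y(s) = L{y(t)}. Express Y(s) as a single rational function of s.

Y(s) = (-4*s^2 - 7*s + 5)/(s^3 + 3*s^2 + 8*s)

Take the Laplace transform of both sides.
With L{y''} = s^2 Y - s·y(0) - y'(0) and L{y'} = sY - y(0), with y(0) = -4, y'(0) = 5: the LHS transforms to (s^2 + 3*s + 8)Y - (-4*s - 7).
The right side is L{5} = 5/s.
So (s^2 + 3*s + 8)Y = 5/s + (-4*s - 7).
Solve for Y(s) and write it as one ratio of polynomials.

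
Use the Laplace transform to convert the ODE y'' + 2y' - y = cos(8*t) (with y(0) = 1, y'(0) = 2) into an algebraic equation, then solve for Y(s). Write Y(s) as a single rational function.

Y(s) = (s^3 + 4*s^2 + 65*s + 256)/(s^4 + 2*s^3 + 63*s^2 + 128*s - 64)

Laplace-transform each side.
With L{y''} = s^2 Y - s·y(0) - y'(0) and L{y'} = sY - y(0), with y(0) = 1, y'(0) = 2: the LHS transforms to (s^2 + 2*s - 1)Y - (s + 4).
The right side is L{cos(8*t)} = s/(s^2 + 64).
So (s^2 + 2*s - 1)Y = s/(s^2 + 64) + (s + 4).
Solve for Y(s) and write it as one ratio of polynomials.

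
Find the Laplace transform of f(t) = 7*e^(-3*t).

7/(s + 3)

L{7} = 7/s.
By the first shifting theorem, multiplying by e^(-3t) replaces s with s + 3.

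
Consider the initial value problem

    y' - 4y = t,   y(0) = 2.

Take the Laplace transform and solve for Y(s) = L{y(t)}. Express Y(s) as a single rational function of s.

Take the Laplace transform of both sides.
With L{y'} = sY - y(0) = sY - 2: the LHS transforms to (s - 4)Y - (2).
The right side is L{t} = s^(-2).
So (s - 4)Y = s^(-2) + (2).
Solve for Y(s) and write it as one ratio of polynomials.

Y(s) = (2*s^2 + 1)/(s^3 - 4*s^2)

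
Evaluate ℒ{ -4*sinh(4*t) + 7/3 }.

The transform is linear, so treat each term independently.
L{7/3} = (7/3)/s; (-4)·[L{sinh(4t)} = 4/(s^2 - 16)].

-16/(s^2 - 16) + 7/(3*s)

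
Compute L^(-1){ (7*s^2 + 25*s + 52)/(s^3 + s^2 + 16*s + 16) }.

Factor the denominator: s^3 + s^2 + 16*s + 16 = (s + 1)*(s^2 + 16).
Partial fraction decomposition gives [2/(s + 1)] + [5*s/(s^2 + 16)] + [20/(s^2 + 16)].
Invert each term: 2/(s + 1) ↔ 2e^(-t); 5·s/(s^2 + 16) ↔ 5cos(4t); 5·4/(s^2 + 16) ↔ 5sin(4t).

5*sin(4*t) + 5*cos(4*t) + 2*exp(-t)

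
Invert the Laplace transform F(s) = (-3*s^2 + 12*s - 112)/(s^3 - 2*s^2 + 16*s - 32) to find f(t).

Factor the denominator: s^3 - 2*s^2 + 16*s - 32 = (s - 2)*(s^2 + 16).
Partial fraction decomposition gives [-5/(s - 2)] + [2*s/(s^2 + 16)] + [16/(s^2 + 16)].
Invert each term: -5/(s - 2) ↔ -5e^(2t); 2·s/(s^2 + 16) ↔ 2cos(4t); 4·4/(s^2 + 16) ↔ 4sin(4t).

f(t) = -5*exp(2*t) + 4*sin(4*t) + 2*cos(4*t)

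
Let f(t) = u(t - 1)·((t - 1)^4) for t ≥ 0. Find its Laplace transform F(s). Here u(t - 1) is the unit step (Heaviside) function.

By the second shifting theorem, L{u(t - c)·g(t - c)} = e^(-cs)·G(s) with c = 1 and G(s) = L{g(t)}.
L{t^4} = 4!/s^5 = 24/s^5.

F(s) = 24*exp(-s)/s^5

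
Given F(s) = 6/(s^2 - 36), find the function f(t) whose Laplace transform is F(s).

f(t) = sinh(6*t)

Since L{sinh(6t)} = 6/(s^2 - 36), the inverse is sinh(6*t).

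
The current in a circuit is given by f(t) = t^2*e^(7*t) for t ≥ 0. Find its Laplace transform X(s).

X(s) = 2/(s - 7)^3

L{e^(7t)} = 1/(s - 7).
Then apply L{t^2·g(t)} = (-1)^2 d^2/ds^2[G(s)] with G(s) = 1/(s - 7):
differentiating 2 times and applying the sign gives 2/(s - 7)^3.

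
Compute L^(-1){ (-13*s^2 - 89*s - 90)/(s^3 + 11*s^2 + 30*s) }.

Factor the denominator: s^3 + 11*s^2 + 30*s = s*(s + 5)*(s + 6).
Partial fraction decomposition gives [-4/(s + 6)] + [-6/(s + 5)] + [-3/s].
Invert each term: -4/(s + 6) ↔ -4e^(-6t); -6/(s + 5) ↔ -6e^(-5t); -3/(s - 0) ↔ -3e^(0t).

-3 - 6*exp(-5*t) - 4*exp(-6*t)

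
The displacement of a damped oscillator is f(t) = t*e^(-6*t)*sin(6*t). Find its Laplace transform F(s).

F(s) = 12*(s + 6)/(s^2 + 12*s + 72)^2

L{sin(6t)} = 6/(s^2 + 36).
Multiplying by e^(-6t) shifts s → s + 6, so L{e^(-6*t)*sin(6*t)} = 6/((s + 6)^2 + 36).
Then apply L{t·g(t)} = -d/ds[G(s)] with G(s) = 6/((s + 6)^2 + 36):
differentiating 1 time and applying the sign gives 12*(s + 6)/(s^2 + 12*s + 72)^2.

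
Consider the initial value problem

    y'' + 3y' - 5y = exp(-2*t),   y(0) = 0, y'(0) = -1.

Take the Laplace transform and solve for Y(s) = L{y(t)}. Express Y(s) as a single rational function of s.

Y(s) = (-s - 1)/(s^3 + 5*s^2 + s - 10)

Laplace-transform each side.
Using L{y''} = s^2 Y - s·y(0) - y'(0) and L{y'} = sY - y(0), with y(0) = 0, y'(0) = -1, the left side becomes (s^2 + 3*s - 5)Y - (-1).
The right side is L{exp(-2*t)} = 1/(s + 2).
So (s^2 + 3*s - 5)Y = 1/(s + 2) + (-1).
Divide through and combine into a single rational function.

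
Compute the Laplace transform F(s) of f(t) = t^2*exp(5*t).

L{e^(5t)} = 1/(s - 5).
Then apply L{t^2·g(t)} = (-1)^2 d^2/ds^2[G(s)] with G(s) = 1/(s - 5):
differentiating 2 times and applying the sign gives 2/(s - 5)^3.

F(s) = 2/(s - 5)^3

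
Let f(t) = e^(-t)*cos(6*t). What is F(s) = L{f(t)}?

F(s) = (s + 1)/((s + 1)^2 + 36)

L{cos(6t)} = s/(s^2 + 36).
By the first shifting theorem, multiplying by e^(-t) replaces s with s + 1.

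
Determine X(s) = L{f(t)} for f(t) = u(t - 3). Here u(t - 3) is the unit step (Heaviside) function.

By the second shifting theorem, L{u(t - c)·g(t - c)} = e^(-cs)·G(s) with c = 3 and G(s) = L{g(t)}.
L{1} = 1/s.

X(s) = exp(-3*s)/s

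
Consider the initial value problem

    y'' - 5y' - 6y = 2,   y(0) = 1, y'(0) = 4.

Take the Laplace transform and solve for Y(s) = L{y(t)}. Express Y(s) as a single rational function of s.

Y(s) = (s^2 - s + 2)/(s^3 - 5*s^2 - 6*s)

Transform both sides with L{·}.
The derivative rules (L{y''} = s^2 Y - s·y(0) - y'(0) and L{y'} = sY - y(0), with y(0) = 1, y'(0) = 4) turn the left side into (s^2 - 5*s - 6)Y - (s - 1).
The right side is L{2} = 2/s.
So (s^2 - 5*s - 6)Y = 2/s + (s - 1).
Divide through and combine into a single rational function.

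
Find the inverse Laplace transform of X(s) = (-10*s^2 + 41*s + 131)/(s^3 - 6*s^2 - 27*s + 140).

Factor the denominator: s^3 - 6*s^2 - 27*s + 140 = (s - 7)*(s - 4)*(s + 5).
Partial fraction decomposition gives [-3/(s + 5)] + [-5/(s - 4)] + [-2/(s - 7)].
Invert each term: -3/(s + 5) ↔ -3e^(-5t); -5/(s - 4) ↔ -5e^(4t); -2/(s - 7) ↔ -2e^(7t).

-2*exp(7*t) - 5*exp(4*t) - 3*exp(-5*t)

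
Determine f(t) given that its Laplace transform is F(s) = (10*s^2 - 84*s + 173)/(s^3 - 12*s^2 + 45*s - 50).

Factor the denominator: s^3 - 12*s^2 + 45*s - 50 = (s - 5)^2*(s - 2).
Partial fraction decomposition gives [5/(s - 5)] + [(s - 5)^(-2)] + [5/(s - 2)].
Invert each term: 5/(s - 5) ↔ 5e^(5t); 1/(s - 5)^2 ↔ t·e^(5t); 5/(s - 2) ↔ 5e^(2t).

f(t) = t*exp(5*t) + 5*exp(5*t) + 5*exp(2*t)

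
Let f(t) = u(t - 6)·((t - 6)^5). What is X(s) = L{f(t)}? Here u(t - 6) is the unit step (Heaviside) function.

By the second shifting theorem, L{u(t - c)·g(t - c)} = e^(-cs)·G(s) with c = 6 and G(s) = L{g(t)}.
L{t^5} = 5!/s^6 = 120/s^6.

X(s) = 120*exp(-6*s)/s^6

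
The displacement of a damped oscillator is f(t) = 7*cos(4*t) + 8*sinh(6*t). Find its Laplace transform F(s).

The transform is linear, so treat each term independently.
(8)·[L{sinh(6t)} = 6/(s^2 - 36)]; (7)·[L{cos(4t)} = s/(s^2 + 16)].

F(s) = 7*s/(s^2 + 16) + 48/(s^2 - 36)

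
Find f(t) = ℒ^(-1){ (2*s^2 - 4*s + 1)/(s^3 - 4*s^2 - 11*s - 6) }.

Factor the denominator: s^3 - 4*s^2 - 11*s - 6 = (s - 6)*(s + 1)^2.
Partial fraction decomposition gives [1/(s + 1)] + [-1/(s + 1)^2] + [1/(s - 6)].
Invert each term: 1/(s + 1) ↔ e^(-t); -1/(s + 1)^2 ↔ -t·e^(-t); 1/(s - 6) ↔ e^(6t).

f(t) = -t*exp(-t) + exp(6*t) + exp(-t)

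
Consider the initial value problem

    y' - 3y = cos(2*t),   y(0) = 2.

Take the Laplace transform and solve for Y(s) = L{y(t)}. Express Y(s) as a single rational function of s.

Transform both sides with L{·}.
The derivative rules (L{y'} = sY - y(0) = sY - 2) turn the left side into (s - 3)Y - (2).
The right side is L{cos(2*t)} = s/(s^2 + 4).
So (s - 3)Y = s/(s^2 + 4) + (2).
Isolate Y and clear denominators.

Y(s) = (2*s^2 + s + 8)/(s^3 - 3*s^2 + 4*s - 12)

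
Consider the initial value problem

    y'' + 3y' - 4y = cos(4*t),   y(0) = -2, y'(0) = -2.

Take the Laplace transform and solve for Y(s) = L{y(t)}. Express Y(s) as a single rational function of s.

Apply the Laplace transform to the equation.
With L{y''} = s^2 Y - s·y(0) - y'(0) and L{y'} = sY - y(0), with y(0) = -2, y'(0) = -2: the LHS transforms to (s^2 + 3*s - 4)Y - (-2*s - 8).
The right side is L{cos(4*t)} = s/(s^2 + 16).
So (s^2 + 3*s - 4)Y = s/(s^2 + 16) + (-2*s - 8).
Solve for Y(s) and write it as one ratio of polynomials.

Y(s) = (-2*s^3 - 8*s^2 - 31*s - 128)/(s^4 + 3*s^3 + 12*s^2 + 48*s - 64)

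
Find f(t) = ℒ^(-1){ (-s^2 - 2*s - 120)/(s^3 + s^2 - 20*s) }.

Factor the denominator: s^3 + s^2 - 20*s = s*(s - 4)*(s + 5).
Partial fraction decomposition gives [-4/(s - 4)] + [6/s] + [-3/(s + 5)].
Invert each term: -4/(s - 4) ↔ -4e^(4t); 6/(s - 0) ↔ 6e^(0t); -3/(s + 5) ↔ -3e^(-5t).

f(t) = -4*exp(4*t) + 6 - 3*exp(-5*t)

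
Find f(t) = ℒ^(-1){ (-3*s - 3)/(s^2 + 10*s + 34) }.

f(t) = 4*exp(-5*t)*sin(3*t) - 3*exp(-5*t)*cos(3*t)

Complete the square in the denominator: s^2 + 10*s + 34 = (s + 5)^2 + 3^2.
Split the numerator to match: -3*s - 3 = -3·(s + 5) + 4·3.
Invert each term: -3·(s + 5)/((s + 5)^2 + 9) ↔ -3e^(-5t)cos(3t); 4·3/((s + 5)^2 + 9) ↔ 4e^(-5t)sin(3t).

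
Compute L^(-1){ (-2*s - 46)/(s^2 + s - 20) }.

-6*exp(4*t) + 4*exp(-5*t)

Factor the denominator: s^2 + s - 20 = (s - 4)*(s + 5).
Partial fraction decomposition gives [4/(s + 5)] + [-6/(s - 4)].
Invert each term: 4/(s + 5) ↔ 4e^(-5t); -6/(s - 4) ↔ -6e^(4t).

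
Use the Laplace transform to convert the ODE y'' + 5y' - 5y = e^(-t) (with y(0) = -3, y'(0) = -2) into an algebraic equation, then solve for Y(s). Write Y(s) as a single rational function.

Y(s) = (-3*s^2 - 20*s - 16)/(s^3 + 6*s^2 - 5)

Apply the Laplace transform to the equation.
The derivative rules (L{y''} = s^2 Y - s·y(0) - y'(0) and L{y'} = sY - y(0), with y(0) = -3, y'(0) = -2) turn the left side into (s^2 + 5*s - 5)Y - (-3*s - 17).
The right side is L{e^(-t)} = 1/(s + 1).
So (s^2 + 5*s - 5)Y = 1/(s + 1) + (-3*s - 17).
Divide through and combine into a single rational function.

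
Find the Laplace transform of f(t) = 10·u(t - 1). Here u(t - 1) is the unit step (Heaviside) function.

10*exp(-s)/s

By the second shifting theorem, L{u(t - c)·g(t - c)} = e^(-cs)·G(s) with c = 1 and G(s) = L{g(t)}.
L{10} = 10/s.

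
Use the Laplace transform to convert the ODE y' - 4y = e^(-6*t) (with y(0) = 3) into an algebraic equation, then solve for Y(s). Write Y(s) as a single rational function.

Take the Laplace transform of both sides.
The derivative rules (L{y'} = sY - y(0) = sY - 3) turn the left side into (s - 4)Y - (3).
The right side is L{e^(-6*t)} = 1/(s + 6).
So (s - 4)Y = 1/(s + 6) + (3).
Solve for Y(s) and write it as one ratio of polynomials.

Y(s) = (3*s + 19)/(s^2 + 2*s - 24)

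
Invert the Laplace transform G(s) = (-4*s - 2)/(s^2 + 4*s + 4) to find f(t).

f(t) = 6*t*exp(-2*t) - 4*exp(-2*t)

Factor the denominator: s^2 + 4*s + 4 = (s + 2)^2.
Partial fraction decomposition gives [-4/(s + 2)] + [6/(s + 2)^2].
Invert each term: -4/(s + 2) ↔ -4e^(-2t); 6/(s + 2)^2 ↔ 6t·e^(-2t).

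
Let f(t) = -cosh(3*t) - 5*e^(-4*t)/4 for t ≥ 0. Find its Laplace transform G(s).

The transform is linear, so treat each term independently.
(-5/4)·[L{e^(-4t)} = 1/(s + 4)]; (-1)·[L{cosh(3t)} = s/(s^2 - 9)].

G(s) = -s/(s^2 - 9) - 5/(4*(s + 4))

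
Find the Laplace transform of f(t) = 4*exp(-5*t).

4/(s + 5)

L{4} = 4/s.
By the first shifting theorem, multiplying by e^(-5t) replaces s with s + 5.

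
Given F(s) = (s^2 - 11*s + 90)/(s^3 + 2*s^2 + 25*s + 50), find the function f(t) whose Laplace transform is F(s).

f(t) = -sin(5*t) - 3*cos(5*t) + 4*exp(-2*t)

Factor the denominator: s^3 + 2*s^2 + 25*s + 50 = (s + 2)*(s^2 + 25).
Partial fraction decomposition gives [4/(s + 2)] + [-3*s/(s^2 + 25)] + [-5/(s^2 + 25)].
Invert each term: 4/(s + 2) ↔ 4e^(-2t); -3·s/(s^2 + 25) ↔ -3cos(5t); -1·5/(s^2 + 25) ↔ -sin(5t).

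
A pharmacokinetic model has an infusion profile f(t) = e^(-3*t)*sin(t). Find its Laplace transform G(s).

G(s) = 1/((s + 3)^2 + 1)

L{sin(t)} = 1/(s^2 + 1).
By the first shifting theorem, multiplying by e^(-3t) replaces s with s + 3.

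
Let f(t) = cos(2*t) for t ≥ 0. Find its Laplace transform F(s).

F(s) = s/(s^2 + 4)

L{cos(2t)} = s/(s^2 + 4).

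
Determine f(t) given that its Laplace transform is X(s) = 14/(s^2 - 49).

Since L{sinh(7t)} = 7/(s^2 - 49), the inverse is sinh(7*t), scaled by 2.

f(t) = 2*sinh(7*t)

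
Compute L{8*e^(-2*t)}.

8/(s + 2)

L{8} = 8/s.
By the first shifting theorem, multiplying by e^(-2t) replaces s with s + 2.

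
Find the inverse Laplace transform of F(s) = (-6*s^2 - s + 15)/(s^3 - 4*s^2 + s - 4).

-5*exp(4*t) - 5*sin(t) - cos(t)

Factor the denominator: s^3 - 4*s^2 + s - 4 = (s - 4)*(s^2 + 1).
Partial fraction decomposition gives [-5/(s - 4)] + [-s/(s^2 + 1)] + [-5/(s^2 + 1)].
Invert each term: -5/(s - 4) ↔ -5e^(4t); -1·s/(s^2 + 1) ↔ -cos(t); -5·1/(s^2 + 1) ↔ -5sin(t).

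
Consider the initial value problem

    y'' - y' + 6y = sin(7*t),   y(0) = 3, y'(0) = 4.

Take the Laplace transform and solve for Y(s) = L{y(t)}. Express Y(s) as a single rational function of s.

Transform both sides with L{·}.
Using L{y''} = s^2 Y - s·y(0) - y'(0) and L{y'} = sY - y(0), with y(0) = 3, y'(0) = 4, the left side becomes (s^2 - s + 6)Y - (3*s + 1).
The right side is L{sin(7*t)} = 7/(s^2 + 49).
So (s^2 - s + 6)Y = 7/(s^2 + 49) + (3*s + 1).
Isolate Y and clear denominators.

Y(s) = (3*s^3 + s^2 + 147*s + 56)/(s^4 - s^3 + 55*s^2 - 49*s + 294)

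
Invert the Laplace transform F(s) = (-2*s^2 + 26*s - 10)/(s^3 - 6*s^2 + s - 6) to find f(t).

Factor the denominator: s^3 - 6*s^2 + s - 6 = (s - 6)*(s^2 + 1).
Partial fraction decomposition gives [2/(s - 6)] + [-4*s/(s^2 + 1)] + [2/(s^2 + 1)].
Invert each term: 2/(s - 6) ↔ 2e^(6t); -4·s/(s^2 + 1) ↔ -4cos(t); 2·1/(s^2 + 1) ↔ 2sin(t).

f(t) = 2*exp(6*t) + 2*sin(t) - 4*cos(t)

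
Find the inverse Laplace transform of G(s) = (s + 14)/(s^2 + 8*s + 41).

2*exp(-4*t)*sin(5*t) + exp(-4*t)*cos(5*t)

Complete the square in the denominator: s^2 + 8*s + 41 = (s + 4)^2 + 5^2.
Split the numerator to match: s + 14 = 1·(s + 4) + 2·5.
Invert each term: 1·(s + 4)/((s + 4)^2 + 25) ↔ e^(-4t)cos(5t); 2·5/((s + 4)^2 + 25) ↔ 2e^(-4t)sin(5t).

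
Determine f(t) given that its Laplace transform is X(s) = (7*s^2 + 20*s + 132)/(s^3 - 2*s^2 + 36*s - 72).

f(t) = 5*exp(2*t) + 4*sin(6*t) + 2*cos(6*t)

Factor the denominator: s^3 - 2*s^2 + 36*s - 72 = (s - 2)*(s^2 + 36).
Partial fraction decomposition gives [5/(s - 2)] + [2*s/(s^2 + 36)] + [24/(s^2 + 36)].
Invert each term: 5/(s - 2) ↔ 5e^(2t); 2·s/(s^2 + 36) ↔ 2cos(6t); 4·6/(s^2 + 36) ↔ 4sin(6t).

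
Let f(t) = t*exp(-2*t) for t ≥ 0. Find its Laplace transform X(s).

X(s) = (s + 2)^(-2)

L{e^(-2t)} = 1/(s + 2).
Then apply L{t·g(t)} = -d/ds[G(s)] with G(s) = 1/(s + 2):
differentiating 1 time and applying the sign gives (s + 2)^(-2).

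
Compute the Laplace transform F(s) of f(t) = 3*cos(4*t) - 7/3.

By linearity of the Laplace transform, transform each term separately.
(3)·[L{cos(4t)} = s/(s^2 + 16)]; L{-7/3} = (-7/3)/s.

F(s) = 3*s/(s^2 + 16) - 7/(3*s)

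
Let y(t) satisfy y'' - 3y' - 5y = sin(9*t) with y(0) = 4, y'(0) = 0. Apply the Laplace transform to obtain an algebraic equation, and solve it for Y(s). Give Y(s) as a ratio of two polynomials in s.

Y(s) = (4*s^3 - 12*s^2 + 324*s - 963)/(s^4 - 3*s^3 + 76*s^2 - 243*s - 405)

Apply the Laplace transform to the equation.
The derivative rules (L{y''} = s^2 Y - s·y(0) - y'(0) and L{y'} = sY - y(0), with y(0) = 4, y'(0) = 0) turn the left side into (s^2 - 3*s - 5)Y - (4*s - 12).
The right side is L{sin(9*t)} = 9/(s^2 + 81).
So (s^2 - 3*s - 5)Y = 9/(s^2 + 81) + (4*s - 12).
Divide through and combine into a single rational function.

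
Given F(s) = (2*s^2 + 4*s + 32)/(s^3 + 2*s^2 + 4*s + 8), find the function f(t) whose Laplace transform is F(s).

f(t) = 4*sin(2*t) - 2*cos(2*t) + 4*exp(-2*t)

Factor the denominator: s^3 + 2*s^2 + 4*s + 8 = (s + 2)*(s^2 + 4).
Partial fraction decomposition gives [4/(s + 2)] + [-2*s/(s^2 + 4)] + [8/(s^2 + 4)].
Invert each term: 4/(s + 2) ↔ 4e^(-2t); -2·s/(s^2 + 4) ↔ -2cos(2t); 4·2/(s^2 + 4) ↔ 4sin(2t).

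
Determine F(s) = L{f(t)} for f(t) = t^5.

L{t^5} = 5!/s^6 = 120/s^6.

F(s) = 120/s^6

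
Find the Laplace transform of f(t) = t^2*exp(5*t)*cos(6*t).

L{cos(6t)} = s/(s^2 + 36).
Multiplying by e^(5t) shifts s → s - 5, so L{exp(5*t)*cos(6*t)} = (s - 5)/((s - 5)^2 + 36).
Then apply L{t^2·g(t)} = (-1)^2 d^2/ds^2[H(s)] with H(s) = (s - 5)/((s - 5)^2 + 36):
differentiating 2 times and applying the sign gives 2*(s - 5)*(s^2 - 10*s - 83)/(s^2 - 10*s + 61)^3.

2*(s - 5)*(s^2 - 10*s - 83)/(s^2 - 10*s + 61)^3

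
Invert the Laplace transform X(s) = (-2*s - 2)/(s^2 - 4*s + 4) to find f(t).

Factor the denominator: s^2 - 4*s + 4 = (s - 2)^2.
Partial fraction decomposition gives [-2/(s - 2)] + [-6/(s - 2)^2].
Invert each term: -2/(s - 2) ↔ -2e^(2t); -6/(s - 2)^2 ↔ -6t·e^(2t).

f(t) = -6*t*exp(2*t) - 2*exp(2*t)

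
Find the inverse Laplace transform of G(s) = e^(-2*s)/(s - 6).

Heaviside(t - 2)*(exp(6*t - 12))

The factor e^(-2s) signals a time shift by c = 2 (second shifting theorem).
L{e^(6t)} = 1/(s - 6), so L^-1{1/(s - 6)} = e^(6*t).
Hence the inverse is u(t - 2) times that function evaluated at t - 2.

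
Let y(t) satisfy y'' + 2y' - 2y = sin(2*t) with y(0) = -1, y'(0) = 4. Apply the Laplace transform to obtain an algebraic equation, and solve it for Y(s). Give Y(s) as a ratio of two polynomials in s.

Laplace-transform each side.
With L{y''} = s^2 Y - s·y(0) - y'(0) and L{y'} = sY - y(0), with y(0) = -1, y'(0) = 4: the LHS transforms to (s^2 + 2*s - 2)Y - (-s + 2).
The right side is L{sin(2*t)} = 2/(s^2 + 4).
So (s^2 + 2*s - 2)Y = 2/(s^2 + 4) + (-s + 2).
Isolate Y and clear denominators.

Y(s) = (-s^3 + 2*s^2 - 4*s + 10)/(s^4 + 2*s^3 + 2*s^2 + 8*s - 8)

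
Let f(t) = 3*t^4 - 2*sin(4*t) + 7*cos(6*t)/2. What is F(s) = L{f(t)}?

F(s) = 7*s/(2*(s^2 + 36)) - 8/(s^2 + 16) + 72/s^5

Apply the Laplace transform termwise.
(3)·[L{t^4} = 4!/s^5 = 24/s^5]; (-2)·[L{sin(4t)} = 4/(s^2 + 16)]; (7/2)·[L{cos(6t)} = s/(s^2 + 36)].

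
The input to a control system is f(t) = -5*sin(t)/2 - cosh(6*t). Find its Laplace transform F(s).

The transform is linear, so treat each term independently.
(-5/2)·[L{sin(t)} = 1/(s^2 + 1)]; (-1)·[L{cosh(6t)} = s/(s^2 - 36)].

F(s) = -s/(s^2 - 36) - 5/(2*(s^2 + 1))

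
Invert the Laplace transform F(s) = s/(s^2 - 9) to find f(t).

f(t) = cosh(3*t)

Since L{cosh(3t)} = s/(s^2 - 9), the inverse is cosh(3*t).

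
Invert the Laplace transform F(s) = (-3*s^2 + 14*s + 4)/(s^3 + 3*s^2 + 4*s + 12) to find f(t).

f(t) = 4*sin(2*t) + 2*cos(2*t) - 5*exp(-3*t)

Factor the denominator: s^3 + 3*s^2 + 4*s + 12 = (s + 3)*(s^2 + 4).
Partial fraction decomposition gives [-5/(s + 3)] + [2*s/(s^2 + 4)] + [8/(s^2 + 4)].
Invert each term: -5/(s + 3) ↔ -5e^(-3t); 2·s/(s^2 + 4) ↔ 2cos(2t); 4·2/(s^2 + 4) ↔ 4sin(2t).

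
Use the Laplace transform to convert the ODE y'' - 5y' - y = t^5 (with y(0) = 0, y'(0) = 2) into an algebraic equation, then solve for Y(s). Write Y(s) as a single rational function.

Take the Laplace transform of both sides.
The derivative rules (L{y''} = s^2 Y - s·y(0) - y'(0) and L{y'} = sY - y(0), with y(0) = 0, y'(0) = 2) turn the left side into (s^2 - 5*s - 1)Y - (2).
The right side is L{t^5} = 120/s^6.
So (s^2 - 5*s - 1)Y = 120/s^6 + (2).
Solve for Y(s) and write it as one ratio of polynomials.

Y(s) = (2*s^6 + 120)/(s^8 - 5*s^7 - s^6)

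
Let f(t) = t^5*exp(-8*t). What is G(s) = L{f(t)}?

L{t^5} = 5!/s^6 = 120/s^6.
By the first shifting theorem, multiplying by e^(-8t) replaces s with s + 8.

G(s) = 120/(s + 8)^6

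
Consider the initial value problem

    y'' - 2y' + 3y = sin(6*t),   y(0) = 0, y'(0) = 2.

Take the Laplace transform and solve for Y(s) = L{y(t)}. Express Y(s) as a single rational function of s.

Y(s) = (2*s^2 + 78)/(s^4 - 2*s^3 + 39*s^2 - 72*s + 108)

Laplace-transform each side.
The derivative rules (L{y''} = s^2 Y - s·y(0) - y'(0) and L{y'} = sY - y(0), with y(0) = 0, y'(0) = 2) turn the left side into (s^2 - 2*s + 3)Y - (2).
The right side is L{sin(6*t)} = 6/(s^2 + 36).
So (s^2 - 2*s + 3)Y = 6/(s^2 + 36) + (2).
Solve for Y(s) and write it as one ratio of polynomials.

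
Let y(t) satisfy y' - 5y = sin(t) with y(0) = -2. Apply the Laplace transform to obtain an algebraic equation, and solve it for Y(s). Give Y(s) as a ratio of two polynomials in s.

Y(s) = (-2*s^2 - 1)/(s^3 - 5*s^2 + s - 5)

Take the Laplace transform of both sides.
Using L{y'} = sY - y(0) = sY - (-2), the left side becomes (s - 5)Y - (-2).
The right side is L{sin(t)} = 1/(s^2 + 1).
So (s - 5)Y = 1/(s^2 + 1) + (-2).
Solve for Y(s) and write it as one ratio of polynomials.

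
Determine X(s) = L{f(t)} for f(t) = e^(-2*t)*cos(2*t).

L{cos(2t)} = s/(s^2 + 4).
By the first shifting theorem, multiplying by e^(-2t) replaces s with s + 2.

X(s) = (s + 2)/((s + 2)^2 + 4)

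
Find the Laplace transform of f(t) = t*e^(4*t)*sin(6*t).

L{sin(6t)} = 6/(s^2 + 36).
Multiplying by e^(4t) shifts s → s - 4, so L{e^(4*t)*sin(6*t)} = 6/((s - 4)^2 + 36).
Then apply L{t·g(t)} = -d/ds[H(s)] with H(s) = 6/((s - 4)^2 + 36):
differentiating 1 time and applying the sign gives 12*(s - 4)/(s^2 - 8*s + 52)^2.

12*(s - 4)/(s^2 - 8*s + 52)^2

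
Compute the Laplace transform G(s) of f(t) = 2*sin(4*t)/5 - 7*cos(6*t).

Apply the Laplace transform termwise.
(2/5)·[L{sin(4t)} = 4/(s^2 + 16)]; (-7)·[L{cos(6t)} = s/(s^2 + 36)].

G(s) = -7*s/(s^2 + 36) + 8/(5*(s^2 + 16))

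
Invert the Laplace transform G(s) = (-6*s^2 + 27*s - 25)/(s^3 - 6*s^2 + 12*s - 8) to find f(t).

Factor the denominator: s^3 - 6*s^2 + 12*s - 8 = (s - 2)^3.
Partial fraction decomposition gives [-6/(s - 2)] + [3/(s - 2)^2] + [5/(s - 2)^3].
Invert each term: -6/(s - 2) ↔ -6e^(2t); 3/(s - 2)^2 ↔ 3t·e^(2t); 5/(s - 2)^3 ↔ (5/2)t^2·e^(2t).

f(t) = 5*t^2*exp(2*t)/2 + 3*t*exp(2*t) - 6*exp(2*t)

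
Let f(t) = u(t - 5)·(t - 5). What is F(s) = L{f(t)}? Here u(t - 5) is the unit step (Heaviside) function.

F(s) = exp(-5*s)/s^2

By the second shifting theorem, L{u(t - c)·g(t - c)} = e^(-cs)·G(s) with c = 5 and G(s) = L{g(t)}.
L{t} = 1!/s^2 = 1/s^2.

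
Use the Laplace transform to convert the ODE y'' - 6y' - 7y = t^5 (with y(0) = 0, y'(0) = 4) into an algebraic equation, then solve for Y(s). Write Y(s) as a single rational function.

Laplace-transform each side.
Using L{y''} = s^2 Y - s·y(0) - y'(0) and L{y'} = sY - y(0), with y(0) = 0, y'(0) = 4, the left side becomes (s^2 - 6*s - 7)Y - (4).
The right side is L{t^5} = 120/s^6.
So (s^2 - 6*s - 7)Y = 120/s^6 + (4).
Solve for Y(s) and write it as one ratio of polynomials.

Y(s) = (4*s^6 + 120)/(s^8 - 6*s^7 - 7*s^6)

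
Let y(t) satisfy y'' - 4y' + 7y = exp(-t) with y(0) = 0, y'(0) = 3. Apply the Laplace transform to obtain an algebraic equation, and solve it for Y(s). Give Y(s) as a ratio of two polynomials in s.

Take the Laplace transform of both sides.
With L{y''} = s^2 Y - s·y(0) - y'(0) and L{y'} = sY - y(0), with y(0) = 0, y'(0) = 3: the LHS transforms to (s^2 - 4*s + 7)Y - (3).
The right side is L{exp(-t)} = 1/(s + 1).
So (s^2 - 4*s + 7)Y = 1/(s + 1) + (3).
Solve for Y(s) and write it as one ratio of polynomials.

Y(s) = (3*s + 4)/(s^3 - 3*s^2 + 3*s + 7)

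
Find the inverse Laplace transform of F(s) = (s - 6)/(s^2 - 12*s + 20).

Rewrite the denominator: s^2 - 12*s + 20 = (s - 6)^2 - 16.
The form in (s - 6) signals a first-shifting-theorem factor e^(6t).
Since L{cosh(4t)} = s/(s^2 - 16), the inverse is exp(6*t)*cosh(4*t).

exp(6*t)*cosh(4*t)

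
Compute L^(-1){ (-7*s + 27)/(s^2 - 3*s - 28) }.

-2*exp(7*t) - 5*exp(-4*t)

Factor the denominator: s^2 - 3*s - 28 = (s - 7)*(s + 4).
Partial fraction decomposition gives [-2/(s - 7)] + [-5/(s + 4)].
Invert each term: -2/(s - 7) ↔ -2e^(7t); -5/(s + 4) ↔ -5e^(-4t).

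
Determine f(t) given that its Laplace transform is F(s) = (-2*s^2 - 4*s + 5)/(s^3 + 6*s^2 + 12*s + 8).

f(t) = 5*t^2*exp(-2*t)/2 + 4*t*exp(-2*t) - 2*exp(-2*t)

Factor the denominator: s^3 + 6*s^2 + 12*s + 8 = (s + 2)^3.
Partial fraction decomposition gives [-2/(s + 2)] + [4/(s + 2)^2] + [5/(s + 2)^3].
Invert each term: -2/(s + 2) ↔ -2e^(-2t); 4/(s + 2)^2 ↔ 4t·e^(-2t); 5/(s + 2)^3 ↔ (5/2)t^2·e^(-2t).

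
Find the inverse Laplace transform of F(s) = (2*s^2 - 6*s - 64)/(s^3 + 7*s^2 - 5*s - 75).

Factor the denominator: s^3 + 7*s^2 - 5*s - 75 = (s - 3)*(s + 5)^2.
Partial fraction decomposition gives [3/(s + 5)] + [-2/(s + 5)^2] + [-1/(s - 3)].
Invert each term: 3/(s + 5) ↔ 3e^(-5t); -2/(s + 5)^2 ↔ -2t·e^(-5t); -1/(s - 3) ↔ -e^(3t).

-2*t*exp(-5*t) - exp(3*t) + 3*exp(-5*t)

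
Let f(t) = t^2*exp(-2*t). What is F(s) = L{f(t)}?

F(s) = 2/(s + 2)^3

L{e^(-2t)} = 1/(s + 2).
Then apply L{t^2·g(t)} = (-1)^2 d^2/ds^2[G(s)] with G(s) = 1/(s + 2):
differentiating 2 times and applying the sign gives 2/(s + 2)^3.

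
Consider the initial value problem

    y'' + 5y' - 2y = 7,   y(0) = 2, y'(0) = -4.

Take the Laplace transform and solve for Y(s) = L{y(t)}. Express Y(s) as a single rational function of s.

Y(s) = (2*s^2 + 6*s + 7)/(s^3 + 5*s^2 - 2*s)

Take the Laplace transform of both sides.
Using L{y''} = s^2 Y - s·y(0) - y'(0) and L{y'} = sY - y(0), with y(0) = 2, y'(0) = -4, the left side becomes (s^2 + 5*s - 2)Y - (2*s + 6).
The right side is L{7} = 7/s.
So (s^2 + 5*s - 2)Y = 7/s + (2*s + 6).
Divide through and combine into a single rational function.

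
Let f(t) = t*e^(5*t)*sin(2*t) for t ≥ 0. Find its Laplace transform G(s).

G(s) = 4*(s - 5)/(s^2 - 10*s + 29)^2

L{sin(2t)} = 2/(s^2 + 4).
Multiplying by e^(5t) shifts s → s - 5, so L{e^(5*t)*sin(2*t)} = 2/((s - 5)^2 + 4).
Then apply L{t·g(t)} = -d/ds[H(s)] with H(s) = 2/((s - 5)^2 + 4):
differentiating 1 time and applying the sign gives 4*(s - 5)/(s^2 - 10*s + 29)^2.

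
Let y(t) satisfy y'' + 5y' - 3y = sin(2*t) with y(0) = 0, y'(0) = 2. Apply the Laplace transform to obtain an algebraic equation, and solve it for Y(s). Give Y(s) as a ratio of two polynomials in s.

Y(s) = (2*s^2 + 10)/(s^4 + 5*s^3 + s^2 + 20*s - 12)

Laplace-transform each side.
The derivative rules (L{y''} = s^2 Y - s·y(0) - y'(0) and L{y'} = sY - y(0), with y(0) = 0, y'(0) = 2) turn the left side into (s^2 + 5*s - 3)Y - (2).
The right side is L{sin(2*t)} = 2/(s^2 + 4).
So (s^2 + 5*s - 3)Y = 2/(s^2 + 4) + (2).
Isolate Y and clear denominators.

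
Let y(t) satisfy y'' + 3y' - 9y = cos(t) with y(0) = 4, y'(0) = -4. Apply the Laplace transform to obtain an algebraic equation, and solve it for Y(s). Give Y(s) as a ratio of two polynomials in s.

Apply the Laplace transform to the equation.
With L{y''} = s^2 Y - s·y(0) - y'(0) and L{y'} = sY - y(0), with y(0) = 4, y'(0) = -4: the LHS transforms to (s^2 + 3*s - 9)Y - (4*s + 8).
The right side is L{cos(t)} = s/(s^2 + 1).
So (s^2 + 3*s - 9)Y = s/(s^2 + 1) + (4*s + 8).
Solve for Y(s) and write it as one ratio of polynomials.

Y(s) = (4*s^3 + 8*s^2 + 5*s + 8)/(s^4 + 3*s^3 - 8*s^2 + 3*s - 9)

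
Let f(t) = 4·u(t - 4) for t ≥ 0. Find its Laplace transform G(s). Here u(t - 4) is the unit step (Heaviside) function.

By the second shifting theorem, L{u(t - c)·g(t - c)} = e^(-cs)·H(s) with c = 4 and H(s) = L{g(t)}.
L{4} = 4/s.

G(s) = 4*exp(-4*s)/s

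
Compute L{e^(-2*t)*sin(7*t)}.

7/((s + 2)^2 + 49)

L{sin(7t)} = 7/(s^2 + 49).
By the first shifting theorem, multiplying by e^(-2t) replaces s with s + 2.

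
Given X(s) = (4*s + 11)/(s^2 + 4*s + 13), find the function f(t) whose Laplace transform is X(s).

f(t) = exp(-2*t)*sin(3*t) + 4*exp(-2*t)*cos(3*t)

Complete the square in the denominator: s^2 + 4*s + 13 = (s + 2)^2 + 3^2.
Split the numerator to match: 4*s + 11 = 4·(s + 2) + 1·3.
Invert each term: 4·(s + 2)/((s + 2)^2 + 9) ↔ 4e^(-2t)cos(3t); 1·3/((s + 2)^2 + 9) ↔ e^(-2t)sin(3t).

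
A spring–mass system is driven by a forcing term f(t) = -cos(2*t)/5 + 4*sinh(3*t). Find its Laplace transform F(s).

By linearity of the Laplace transform, transform each term separately.
(-1/5)·[L{cos(2t)} = s/(s^2 + 4)]; (4)·[L{sinh(3t)} = 3/(s^2 - 9)].

F(s) = -s/(5*(s^2 + 4)) + 12/(s^2 - 9)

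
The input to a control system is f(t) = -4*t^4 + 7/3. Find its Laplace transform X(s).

Apply the Laplace transform termwise.
(-4)·[L{t^4} = 4!/s^5 = 24/s^5]; L{7/3} = (7/3)/s.

X(s) = 7/(3*s) - 96/s^5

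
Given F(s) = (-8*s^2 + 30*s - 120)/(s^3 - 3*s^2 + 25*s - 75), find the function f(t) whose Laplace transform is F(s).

Factor the denominator: s^3 - 3*s^2 + 25*s - 75 = (s - 3)*(s^2 + 25).
Partial fraction decomposition gives [-3/(s - 3)] + [-5*s/(s^2 + 25)] + [15/(s^2 + 25)].
Invert each term: -3/(s - 3) ↔ -3e^(3t); -5·s/(s^2 + 25) ↔ -5cos(5t); 3·5/(s^2 + 25) ↔ 3sin(5t).

f(t) = -3*exp(3*t) + 3*sin(5*t) - 5*cos(5*t)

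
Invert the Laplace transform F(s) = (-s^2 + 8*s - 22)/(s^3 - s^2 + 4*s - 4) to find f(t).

Factor the denominator: s^3 - s^2 + 4*s - 4 = (s - 1)*(s^2 + 4).
Partial fraction decomposition gives [-3/(s - 1)] + [2*s/(s^2 + 4)] + [10/(s^2 + 4)].
Invert each term: -3/(s - 1) ↔ -3e^(t); 2·s/(s^2 + 4) ↔ 2cos(2t); 5·2/(s^2 + 4) ↔ 5sin(2t).

f(t) = -3*exp(t) + 5*sin(2*t) + 2*cos(2*t)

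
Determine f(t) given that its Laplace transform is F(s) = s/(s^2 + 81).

f(t) = cos(9*t)

Since L{cos(9t)} = s/(s^2 + 81), the inverse is cos(9*t).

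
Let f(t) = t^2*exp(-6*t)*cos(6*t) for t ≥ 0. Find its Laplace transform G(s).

L{cos(6t)} = s/(s^2 + 36).
Multiplying by e^(-6t) shifts s → s + 6, so L{exp(-6*t)*cos(6*t)} = (s + 6)/((s + 6)^2 + 36).
Then apply L{t^2·g(t)} = (-1)^2 d^2/ds^2[H(s)] with H(s) = (s + 6)/((s + 6)^2 + 36):
differentiating 2 times and applying the sign gives 2*(s + 6)*(s^2 + 12*s - 72)/(s^2 + 12*s + 72)^3.

G(s) = 2*(s + 6)*(s^2 + 12*s - 72)/(s^2 + 12*s + 72)^3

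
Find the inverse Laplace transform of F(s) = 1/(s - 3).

exp(3*t)

Since L{e^(3t)} = 1/(s - 3), the inverse is e^(3*t).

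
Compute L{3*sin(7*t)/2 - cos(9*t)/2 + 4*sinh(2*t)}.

By linearity of the Laplace transform, transform each term separately.
(-1/2)·[L{cos(9t)} = s/(s^2 + 81)]; (4)·[L{sinh(2t)} = 2/(s^2 - 4)]; (3/2)·[L{sin(7t)} = 7/(s^2 + 49)].

-s/(2*(s^2 + 81)) + 21/(2*(s^2 + 49)) + 8/(s^2 - 4)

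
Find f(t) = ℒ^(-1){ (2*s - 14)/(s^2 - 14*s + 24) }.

f(t) = 2*exp(7*t)*cosh(5*t)

Rewrite the denominator: s^2 - 14*s + 24 = (s - 7)^2 - 25.
The form in (s - 7) signals a first-shifting-theorem factor e^(7t).
Since L{cosh(5t)} = s/(s^2 - 25), the inverse is e^(7*t)*cosh(5*t), scaled by 2.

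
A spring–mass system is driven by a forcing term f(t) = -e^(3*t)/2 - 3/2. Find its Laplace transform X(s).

X(s) = -1/(2*(s - 3)) - 3/(2*s)

Apply the Laplace transform termwise.
(-1/2)·[L{e^(3t)} = 1/(s - 3)]; L{-3/2} = (-3/2)/s.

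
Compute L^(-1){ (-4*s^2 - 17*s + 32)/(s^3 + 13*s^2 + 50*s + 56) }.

5*exp(-2*t) - 6*exp(-4*t) - 3*exp(-7*t)

Factor the denominator: s^3 + 13*s^2 + 50*s + 56 = (s + 2)*(s + 4)*(s + 7).
Partial fraction decomposition gives [-6/(s + 4)] + [5/(s + 2)] + [-3/(s + 7)].
Invert each term: -6/(s + 4) ↔ -6e^(-4t); 5/(s + 2) ↔ 5e^(-2t); -3/(s + 7) ↔ -3e^(-7t).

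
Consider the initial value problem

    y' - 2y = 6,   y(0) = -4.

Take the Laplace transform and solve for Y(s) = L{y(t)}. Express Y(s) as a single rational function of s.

Take the Laplace transform of both sides.
The derivative rules (L{y'} = sY - y(0) = sY - (-4)) turn the left side into (s - 2)Y - (-4).
The right side is L{6} = 6/s.
So (s - 2)Y = 6/s + (-4).
Solve for Y(s) and write it as one ratio of polynomials.

Y(s) = (-4*s + 6)/(s^2 - 2*s)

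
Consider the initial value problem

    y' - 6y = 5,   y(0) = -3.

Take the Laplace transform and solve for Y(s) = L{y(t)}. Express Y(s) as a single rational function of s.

Take the Laplace transform of both sides.
Using L{y'} = sY - y(0) = sY - (-3), the left side becomes (s - 6)Y - (-3).
The right side is L{5} = 5/s.
So (s - 6)Y = 5/s + (-3).
Solve for Y(s) and write it as one ratio of polynomials.

Y(s) = (-3*s + 5)/(s^2 - 6*s)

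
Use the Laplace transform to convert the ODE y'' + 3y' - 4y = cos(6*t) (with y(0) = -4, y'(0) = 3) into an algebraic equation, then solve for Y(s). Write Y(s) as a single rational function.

Transform both sides with L{·}.
With L{y''} = s^2 Y - s·y(0) - y'(0) and L{y'} = sY - y(0), with y(0) = -4, y'(0) = 3: the LHS transforms to (s^2 + 3*s - 4)Y - (-4*s - 9).
The right side is L{cos(6*t)} = s/(s^2 + 36).
So (s^2 + 3*s - 4)Y = s/(s^2 + 36) + (-4*s - 9).
Divide through and combine into a single rational function.

Y(s) = (-4*s^3 - 9*s^2 - 143*s - 324)/(s^4 + 3*s^3 + 32*s^2 + 108*s - 144)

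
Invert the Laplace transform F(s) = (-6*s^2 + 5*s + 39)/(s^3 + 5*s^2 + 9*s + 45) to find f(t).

Factor the denominator: s^3 + 5*s^2 + 9*s + 45 = (s + 5)*(s^2 + 9).
Partial fraction decomposition gives [-4/(s + 5)] + [-2*s/(s^2 + 9)] + [15/(s^2 + 9)].
Invert each term: -4/(s + 5) ↔ -4e^(-5t); -2·s/(s^2 + 9) ↔ -2cos(3t); 5·3/(s^2 + 9) ↔ 5sin(3t).

f(t) = 5*sin(3*t) - 2*cos(3*t) - 4*exp(-5*t)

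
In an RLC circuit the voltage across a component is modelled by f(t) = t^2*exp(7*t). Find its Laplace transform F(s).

L{e^(7t)} = 1/(s - 7).
Then apply L{t^2·g(t)} = (-1)^2 d^2/ds^2[G(s)] with G(s) = 1/(s - 7):
differentiating 2 times and applying the sign gives 2/(s - 7)^3.

F(s) = 2/(s - 7)^3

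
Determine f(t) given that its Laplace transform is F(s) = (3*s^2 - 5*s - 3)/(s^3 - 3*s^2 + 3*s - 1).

Factor the denominator: s^3 - 3*s^2 + 3*s - 1 = (s - 1)^3.
Partial fraction decomposition gives [3/(s - 1)] + [(s - 1)^(-2)] + [-5/(s - 1)^3].
Invert each term: 3/(s - 1) ↔ 3e^(t); 1/(s - 1)^2 ↔ t·e^(t); -5/(s - 1)^3 ↔ (-5/2)t^2·e^(t).

f(t) = -5*t^2*exp(t)/2 + t*exp(t) + 3*exp(t)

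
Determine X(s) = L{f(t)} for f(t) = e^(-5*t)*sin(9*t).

L{sin(9t)} = 9/(s^2 + 81).
By the first shifting theorem, multiplying by e^(-5t) replaces s with s + 5.

X(s) = 9/((s + 5)^2 + 81)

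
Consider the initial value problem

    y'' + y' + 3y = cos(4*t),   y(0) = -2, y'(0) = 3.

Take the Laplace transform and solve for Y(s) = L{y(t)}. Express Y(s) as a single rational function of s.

Y(s) = (-2*s^3 + s^2 - 31*s + 16)/(s^4 + s^3 + 19*s^2 + 16*s + 48)

Laplace-transform each side.
Using L{y''} = s^2 Y - s·y(0) - y'(0) and L{y'} = sY - y(0), with y(0) = -2, y'(0) = 3, the left side becomes (s^2 + s + 3)Y - (-2*s + 1).
The right side is L{cos(4*t)} = s/(s^2 + 16).
So (s^2 + s + 3)Y = s/(s^2 + 16) + (-2*s + 1).
Divide through and combine into a single rational function.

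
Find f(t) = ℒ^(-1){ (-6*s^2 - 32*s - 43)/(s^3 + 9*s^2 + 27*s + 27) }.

Factor the denominator: s^3 + 9*s^2 + 27*s + 27 = (s + 3)^3.
Partial fraction decomposition gives [-6/(s + 3)] + [4/(s + 3)^2] + [-1/(s + 3)^3].
Invert each term: -6/(s + 3) ↔ -6e^(-3t); 4/(s + 3)^2 ↔ 4t·e^(-3t); -1/(s + 3)^3 ↔ (-1/2)t^2·e^(-3t).

f(t) = -t^2*exp(-3*t)/2 + 4*t*exp(-3*t) - 6*exp(-3*t)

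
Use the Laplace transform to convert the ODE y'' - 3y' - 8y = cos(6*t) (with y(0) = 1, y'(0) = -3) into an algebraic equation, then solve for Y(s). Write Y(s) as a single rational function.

Y(s) = (s^3 - 6*s^2 + 37*s - 216)/(s^4 - 3*s^3 + 28*s^2 - 108*s - 288)

Take the Laplace transform of both sides.
The derivative rules (L{y''} = s^2 Y - s·y(0) - y'(0) and L{y'} = sY - y(0), with y(0) = 1, y'(0) = -3) turn the left side into (s^2 - 3*s - 8)Y - (s - 6).
The right side is L{cos(6*t)} = s/(s^2 + 36).
So (s^2 - 3*s - 8)Y = s/(s^2 + 36) + (s - 6).
Isolate Y and clear denominators.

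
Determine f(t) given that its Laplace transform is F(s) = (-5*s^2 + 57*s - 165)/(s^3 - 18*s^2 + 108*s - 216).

Factor the denominator: s^3 - 18*s^2 + 108*s - 216 = (s - 6)^3.
Partial fraction decomposition gives [-5/(s - 6)] + [-3/(s - 6)^2] + [-3/(s - 6)^3].
Invert each term: -5/(s - 6) ↔ -5e^(6t); -3/(s - 6)^2 ↔ -3t·e^(6t); -3/(s - 6)^3 ↔ (-3/2)t^2·e^(6t).

f(t) = -3*t^2*exp(6*t)/2 - 3*t*exp(6*t) - 5*exp(6*t)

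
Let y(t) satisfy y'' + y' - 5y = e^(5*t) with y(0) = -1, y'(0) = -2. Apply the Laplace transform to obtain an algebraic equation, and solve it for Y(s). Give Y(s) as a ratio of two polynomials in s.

Take the Laplace transform of both sides.
With L{y''} = s^2 Y - s·y(0) - y'(0) and L{y'} = sY - y(0), with y(0) = -1, y'(0) = -2: the LHS transforms to (s^2 + s - 5)Y - (-s - 3).
The right side is L{e^(5*t)} = 1/(s - 5).
So (s^2 + s - 5)Y = 1/(s - 5) + (-s - 3).
Solve for Y(s) and write it as one ratio of polynomials.

Y(s) = (-s^2 + 2*s + 16)/(s^3 - 4*s^2 - 10*s + 25)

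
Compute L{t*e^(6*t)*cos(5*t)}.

(s - 11)*(s - 1)/(s^2 - 12*s + 61)^2

L{cos(5t)} = s/(s^2 + 25).
Multiplying by e^(6t) shifts s → s - 6, so L{e^(6*t)*cos(5*t)} = (s - 6)/((s - 6)^2 + 25).
Then apply L{t·g(t)} = -d/ds[G(s)] with G(s) = (s - 6)/((s - 6)^2 + 25):
differentiating 1 time and applying the sign gives (s - 11)*(s - 1)/(s^2 - 12*s + 61)^2.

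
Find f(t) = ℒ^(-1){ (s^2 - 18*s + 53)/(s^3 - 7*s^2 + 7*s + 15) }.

Factor the denominator: s^3 - 7*s^2 + 7*s + 15 = (s - 5)*(s - 3)*(s + 1).
Partial fraction decomposition gives [3/(s + 1)] + [-1/(s - 5)] + [-1/(s - 3)].
Invert each term: 3/(s + 1) ↔ 3e^(-t); -1/(s - 5) ↔ -e^(5t); -1/(s - 3) ↔ -e^(3t).

f(t) = -exp(5*t) - exp(3*t) + 3*exp(-t)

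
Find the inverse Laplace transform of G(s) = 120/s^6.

t^5

Since L{t^5} = 5!/s^6 = 120/s^6, the inverse is t^5.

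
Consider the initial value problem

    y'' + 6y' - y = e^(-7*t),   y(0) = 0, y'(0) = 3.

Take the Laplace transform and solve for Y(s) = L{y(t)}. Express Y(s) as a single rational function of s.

Y(s) = (3*s + 22)/(s^3 + 13*s^2 + 41*s - 7)

Apply the Laplace transform to the equation.
Using L{y''} = s^2 Y - s·y(0) - y'(0) and L{y'} = sY - y(0), with y(0) = 0, y'(0) = 3, the left side becomes (s^2 + 6*s - 1)Y - (3).
The right side is L{e^(-7*t)} = 1/(s + 7).
So (s^2 + 6*s - 1)Y = 1/(s + 7) + (3).
Divide through and combine into a single rational function.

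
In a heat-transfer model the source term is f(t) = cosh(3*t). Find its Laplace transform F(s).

L{cosh(3t)} = s/(s^2 - 9).

F(s) = s/(s^2 - 9)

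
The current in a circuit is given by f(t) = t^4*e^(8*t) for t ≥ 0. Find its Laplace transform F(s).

L{t^4} = 4!/s^5 = 24/s^5.
By the first shifting theorem, multiplying by e^(8t) replaces s with s - 8.

F(s) = 24/(s - 8)^5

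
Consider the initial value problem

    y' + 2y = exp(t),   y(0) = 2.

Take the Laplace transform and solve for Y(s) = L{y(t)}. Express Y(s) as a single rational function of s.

Transform both sides with L{·}.
Using L{y'} = sY - y(0) = sY - 2, the left side becomes (s + 2)Y - (2).
The right side is L{exp(t)} = 1/(s - 1).
So (s + 2)Y = 1/(s - 1) + (2).
Isolate Y and clear denominators.

Y(s) = (2*s - 1)/(s^2 + s - 2)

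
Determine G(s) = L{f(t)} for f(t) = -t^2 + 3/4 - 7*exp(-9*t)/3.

G(s) = -7/(3*(s + 9)) + 3/(4*s) - 2/s^3

The transform is linear, so treat each term independently.
(-1)·[L{t^2} = 2!/s^3 = 2/s^3]; (-7/3)·[L{e^(-9t)} = 1/(s + 9)]; L{3/4} = (3/4)/s.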